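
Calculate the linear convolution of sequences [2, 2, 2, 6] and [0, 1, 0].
y[0] = 2×0 = 0; y[1] = 2×1 + 2×0 = 2; y[2] = 2×0 + 2×1 + 2×0 = 2; y[3] = 2×0 + 2×1 + 6×0 = 2; y[4] = 2×0 + 6×1 = 6; y[5] = 6×0 = 0

[0, 2, 2, 2, 6, 0]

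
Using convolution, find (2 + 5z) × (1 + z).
Ascending coefficients: a = [2, 5], b = [1, 1]. c[0] = 2×1 = 2; c[1] = 2×1 + 5×1 = 7; c[2] = 5×1 = 5. Result coefficients: [2, 7, 5] → 2 + 7z + 5z^2

2 + 7z + 5z^2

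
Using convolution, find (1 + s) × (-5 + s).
Ascending coefficients: a = [1, 1], b = [-5, 1]. c[0] = 1×-5 = -5; c[1] = 1×1 + 1×-5 = -4; c[2] = 1×1 = 1. Result coefficients: [-5, -4, 1] → -5 - 4s + s^2

-5 - 4s + s^2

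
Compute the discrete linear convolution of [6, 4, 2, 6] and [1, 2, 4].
y[0] = 6×1 = 6; y[1] = 6×2 + 4×1 = 16; y[2] = 6×4 + 4×2 + 2×1 = 34; y[3] = 4×4 + 2×2 + 6×1 = 26; y[4] = 2×4 + 6×2 = 20; y[5] = 6×4 = 24

[6, 16, 34, 26, 20, 24]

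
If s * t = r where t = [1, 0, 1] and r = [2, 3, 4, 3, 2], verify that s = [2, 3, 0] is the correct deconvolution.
Forward-compute [2, 3, 0] * [1, 0, 1]: r[0] = 2×1 = 2; r[1] = 2×0 + 3×1 = 3; r[2] = 2×1 + 3×0 + 0×1 = 2; r[3] = 3×1 + 0×0 = 3; r[4] = 0×1 = 0 → [2, 3, 2, 3, 0]. Does not match given r = [2, 3, 4, 3, 2].

Not verified. [2, 3, 0] * [1, 0, 1] = [2, 3, 2, 3, 0], which differs from [2, 3, 4, 3, 2] at index 2.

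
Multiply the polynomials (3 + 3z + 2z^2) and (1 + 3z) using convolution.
Ascending coefficients: a = [3, 3, 2], b = [1, 3]. c[0] = 3×1 = 3; c[1] = 3×3 + 3×1 = 12; c[2] = 3×3 + 2×1 = 11; c[3] = 2×3 = 6. Result coefficients: [3, 12, 11, 6] → 3 + 12z + 11z^2 + 6z^3

3 + 12z + 11z^2 + 6z^3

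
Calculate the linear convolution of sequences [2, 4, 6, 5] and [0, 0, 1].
y[0] = 2×0 = 0; y[1] = 2×0 + 4×0 = 0; y[2] = 2×1 + 4×0 + 6×0 = 2; y[3] = 4×1 + 6×0 + 5×0 = 4; y[4] = 6×1 + 5×0 = 6; y[5] = 5×1 = 5

[0, 0, 2, 4, 6, 5]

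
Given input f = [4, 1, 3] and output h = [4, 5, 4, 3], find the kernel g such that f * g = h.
Output length 4 = len(f) + len(g) - 1 ⇒ len(g) = 2. Solve g forward using g[k] = (h[k] - Σ_{i≥1} f[i]·g[k-i]) / f[0]: g[0] = h[0] / f[0] = 4 / 4 = 1; g[1] = (h[1] - 1×1) / f[0] = (5 - 1×1) / 4 = 1. So g = [1, 1]. Forward-check [4, 1, 3] * [1, 1]: h[0] = 4×1 = 4; h[1] = 4×1 + 1×1 = 5; h[2] = 1×1 + 3×1 = 4; h[3] = 3×1 = 3 → [4, 5, 4, 3] ✓

[1, 1]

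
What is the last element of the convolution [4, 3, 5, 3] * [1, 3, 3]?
Use y[k] = Σ_i a[i]·b[k-i] at k=5. y[5] = 3×3 = 9

9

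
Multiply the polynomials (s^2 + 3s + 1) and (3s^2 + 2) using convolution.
Ascending coefficients: a = [1, 3, 1], b = [2, 0, 3]. c[0] = 1×2 = 2; c[1] = 1×0 + 3×2 = 6; c[2] = 1×3 + 3×0 + 1×2 = 5; c[3] = 3×3 + 1×0 = 9; c[4] = 1×3 = 3. Result coefficients: [2, 6, 5, 9, 3] → 3s^4 + 9s^3 + 5s^2 + 6s + 2

3s^4 + 9s^3 + 5s^2 + 6s + 2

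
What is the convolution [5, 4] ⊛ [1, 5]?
y[0] = 5×1 = 5; y[1] = 5×5 + 4×1 = 29; y[2] = 4×5 = 20

[5, 29, 20]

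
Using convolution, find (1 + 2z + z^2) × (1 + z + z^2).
Ascending coefficients: a = [1, 2, 1], b = [1, 1, 1]. c[0] = 1×1 = 1; c[1] = 1×1 + 2×1 = 3; c[2] = 1×1 + 2×1 + 1×1 = 4; c[3] = 2×1 + 1×1 = 3; c[4] = 1×1 = 1. Result coefficients: [1, 3, 4, 3, 1] → 1 + 3z + 4z^2 + 3z^3 + z^4

1 + 3z + 4z^2 + 3z^3 + z^4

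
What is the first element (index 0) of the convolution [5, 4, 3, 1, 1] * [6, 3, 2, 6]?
Use y[k] = Σ_i a[i]·b[k-i] at k=0. y[0] = 5×6 = 30

30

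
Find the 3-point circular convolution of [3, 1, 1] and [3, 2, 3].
Use y[k] = Σ_j f[j]·g[(k-j) mod 3]. y[0] = 3×3 + 1×3 + 1×2 = 14; y[1] = 3×2 + 1×3 + 1×3 = 12; y[2] = 3×3 + 1×2 + 1×3 = 14. Result: [14, 12, 14]

[14, 12, 14]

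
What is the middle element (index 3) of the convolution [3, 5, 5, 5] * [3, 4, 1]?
Use y[k] = Σ_i a[i]·b[k-i] at k=3. y[3] = 5×1 + 5×4 + 5×3 = 40

40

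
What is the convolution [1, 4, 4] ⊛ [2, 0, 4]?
y[0] = 1×2 = 2; y[1] = 1×0 + 4×2 = 8; y[2] = 1×4 + 4×0 + 4×2 = 12; y[3] = 4×4 + 4×0 = 16; y[4] = 4×4 = 16

[2, 8, 12, 16, 16]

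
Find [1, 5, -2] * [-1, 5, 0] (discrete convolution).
y[0] = 1×-1 = -1; y[1] = 1×5 + 5×-1 = 0; y[2] = 1×0 + 5×5 + -2×-1 = 27; y[3] = 5×0 + -2×5 = -10; y[4] = -2×0 = 0

[-1, 0, 27, -10, 0]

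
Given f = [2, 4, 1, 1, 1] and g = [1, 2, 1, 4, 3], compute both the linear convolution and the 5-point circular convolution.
Linear: y_lin[0] = 2×1 = 2; y_lin[1] = 2×2 + 4×1 = 8; y_lin[2] = 2×1 + 4×2 + 1×1 = 11; y_lin[3] = 2×4 + 4×1 + 1×2 + 1×1 = 15; y_lin[4] = 2×3 + 4×4 + 1×1 + 1×2 + 1×1 = 26; y_lin[5] = 4×3 + 1×4 + 1×1 + 1×2 = 19; y_lin[6] = 1×3 + 1×4 + 1×1 = 8; y_lin[7] = 1×3 + 1×4 = 7; y_lin[8] = 1×3 = 3 → [2, 8, 11, 15, 26, 19, 8, 7, 3]. Circular (length 5): y[0] = 2×1 + 4×3 + 1×4 + 1×1 + 1×2 = 21; y[1] = 2×2 + 4×1 + 1×3 + 1×4 + 1×1 = 16; y[2] = 2×1 + 4×2 + 1×1 + 1×3 + 1×4 = 18; y[3] = 2×4 + 4×1 + 1×2 + 1×1 + 1×3 = 18; y[4] = 2×3 + 4×4 + 1×1 + 1×2 + 1×1 = 26 → [21, 16, 18, 18, 26]

Linear: [2, 8, 11, 15, 26, 19, 8, 7, 3], Circular: [21, 16, 18, 18, 26]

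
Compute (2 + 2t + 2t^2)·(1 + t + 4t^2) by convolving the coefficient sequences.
Ascending coefficients: a = [2, 2, 2], b = [1, 1, 4]. c[0] = 2×1 = 2; c[1] = 2×1 + 2×1 = 4; c[2] = 2×4 + 2×1 + 2×1 = 12; c[3] = 2×4 + 2×1 = 10; c[4] = 2×4 = 8. Result coefficients: [2, 4, 12, 10, 8] → 2 + 4t + 12t^2 + 10t^3 + 8t^4

2 + 4t + 12t^2 + 10t^3 + 8t^4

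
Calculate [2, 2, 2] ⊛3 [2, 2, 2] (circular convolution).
Use y[k] = Σ_j u[j]·v[(k-j) mod 3]. y[0] = 2×2 + 2×2 + 2×2 = 12; y[1] = 2×2 + 2×2 + 2×2 = 12; y[2] = 2×2 + 2×2 + 2×2 = 12. Result: [12, 12, 12]

[12, 12, 12]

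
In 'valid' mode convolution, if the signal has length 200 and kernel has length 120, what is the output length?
'Valid' mode counts only positions where the kernel fully overlaps the signal: m - n + 1 = 200 - 120 + 1 = 81

81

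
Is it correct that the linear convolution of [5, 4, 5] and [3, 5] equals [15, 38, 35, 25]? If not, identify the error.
Recompute linear convolution of [5, 4, 5] and [3, 5]: y[0] = 5×3 = 15; y[1] = 5×5 + 4×3 = 37; y[2] = 4×5 + 5×3 = 35; y[3] = 5×5 = 25 → [15, 37, 35, 25]. Compare to given [15, 38, 35, 25]: they differ at index 1: given 38, correct 37, so answer: No

No. Error at index 1: given 38, correct 37.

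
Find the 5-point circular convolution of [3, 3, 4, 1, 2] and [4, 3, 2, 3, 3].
Use y[k] = Σ_j f[j]·g[(k-j) mod 5]. y[0] = 3×4 + 3×3 + 4×3 + 1×2 + 2×3 = 41; y[1] = 3×3 + 3×4 + 4×3 + 1×3 + 2×2 = 40; y[2] = 3×2 + 3×3 + 4×4 + 1×3 + 2×3 = 40; y[3] = 3×3 + 3×2 + 4×3 + 1×4 + 2×3 = 37; y[4] = 3×3 + 3×3 + 4×2 + 1×3 + 2×4 = 37. Result: [41, 40, 40, 37, 37]

[41, 40, 40, 37, 37]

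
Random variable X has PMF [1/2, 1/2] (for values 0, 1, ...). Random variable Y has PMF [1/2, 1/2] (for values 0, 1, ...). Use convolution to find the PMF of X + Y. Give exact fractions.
P(X+Y=k) = Σ_i P(X=i)·P(Y=k-i) — a convolution of [1/2, 1/2] and [1/2, 1/2]. P(X+Y=0) = (1/2)×(1/2) = 1/4; P(X+Y=1) = (1/2)×(1/2) + (1/2)×(1/2) = 1/4 + 1/4 = 1/2; P(X+Y=2) = (1/2)×(1/2) = 1/4. PMF: [1/4, 1/2, 1/4] (sums to 1 ✓)

[1/4, 1/2, 1/4]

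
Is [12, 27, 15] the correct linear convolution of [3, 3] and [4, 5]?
Recompute linear convolution of [3, 3] and [4, 5]: y[0] = 3×4 = 12; y[1] = 3×5 + 3×4 = 27; y[2] = 3×5 = 15 → [12, 27, 15]. Given [12, 27, 15] matches, so answer: Yes

Yes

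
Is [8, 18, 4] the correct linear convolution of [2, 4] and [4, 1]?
Recompute linear convolution of [2, 4] and [4, 1]: y[0] = 2×4 = 8; y[1] = 2×1 + 4×4 = 18; y[2] = 4×1 = 4 → [8, 18, 4]. Given [8, 18, 4] matches, so answer: Yes

Yes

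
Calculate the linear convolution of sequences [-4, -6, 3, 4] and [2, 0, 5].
y[0] = -4×2 = -8; y[1] = -4×0 + -6×2 = -12; y[2] = -4×5 + -6×0 + 3×2 = -14; y[3] = -6×5 + 3×0 + 4×2 = -22; y[4] = 3×5 + 4×0 = 15; y[5] = 4×5 = 20

[-8, -12, -14, -22, 15, 20]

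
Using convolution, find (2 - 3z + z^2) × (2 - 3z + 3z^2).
Ascending coefficients: a = [2, -3, 1], b = [2, -3, 3]. c[0] = 2×2 = 4; c[1] = 2×-3 + -3×2 = -12; c[2] = 2×3 + -3×-3 + 1×2 = 17; c[3] = -3×3 + 1×-3 = -12; c[4] = 1×3 = 3. Result coefficients: [4, -12, 17, -12, 3] → 4 - 12z + 17z^2 - 12z^3 + 3z^4

4 - 12z + 17z^2 - 12z^3 + 3z^4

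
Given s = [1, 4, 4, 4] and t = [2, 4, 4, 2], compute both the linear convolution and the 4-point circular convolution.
Linear: y_lin[0] = 1×2 = 2; y_lin[1] = 1×4 + 4×2 = 12; y_lin[2] = 1×4 + 4×4 + 4×2 = 28; y_lin[3] = 1×2 + 4×4 + 4×4 + 4×2 = 42; y_lin[4] = 4×2 + 4×4 + 4×4 = 40; y_lin[5] = 4×2 + 4×4 = 24; y_lin[6] = 4×2 = 8 → [2, 12, 28, 42, 40, 24, 8]. Circular (length 4): y[0] = 1×2 + 4×2 + 4×4 + 4×4 = 42; y[1] = 1×4 + 4×2 + 4×2 + 4×4 = 36; y[2] = 1×4 + 4×4 + 4×2 + 4×2 = 36; y[3] = 1×2 + 4×4 + 4×4 + 4×2 = 42 → [42, 36, 36, 42]

Linear: [2, 12, 28, 42, 40, 24, 8], Circular: [42, 36, 36, 42]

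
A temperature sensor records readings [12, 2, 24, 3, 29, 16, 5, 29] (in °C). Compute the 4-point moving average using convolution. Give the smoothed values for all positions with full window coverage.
4-point moving average kernel = [1, 1, 1, 1]. Apply in 'valid' mode (full window coverage): avg[0] = (12 + 2 + 24 + 3) / 4 = 10.25; avg[1] = (2 + 24 + 3 + 29) / 4 = 14.5; avg[2] = (24 + 3 + 29 + 16) / 4 = 18.0; avg[3] = (3 + 29 + 16 + 5) / 4 = 13.25; avg[4] = (29 + 16 + 5 + 29) / 4 = 19.75. Smoothed values: [10.25, 14.5, 18.0, 13.25, 19.75]

[10.25, 14.5, 18.0, 13.25, 19.75]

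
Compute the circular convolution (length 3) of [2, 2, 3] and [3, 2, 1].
Use y[k] = Σ_j x[j]·h[(k-j) mod 3]. y[0] = 2×3 + 2×1 + 3×2 = 14; y[1] = 2×2 + 2×3 + 3×1 = 13; y[2] = 2×1 + 2×2 + 3×3 = 15. Result: [14, 13, 15]

[14, 13, 15]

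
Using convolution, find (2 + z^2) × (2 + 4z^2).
Ascending coefficients: a = [2, 0, 1], b = [2, 0, 4]. c[0] = 2×2 = 4; c[1] = 2×0 + 0×2 = 0; c[2] = 2×4 + 0×0 + 1×2 = 10; c[3] = 0×4 + 1×0 = 0; c[4] = 1×4 = 4. Result coefficients: [4, 0, 10, 0, 4] → 4 + 10z^2 + 4z^4

4 + 10z^2 + 4z^4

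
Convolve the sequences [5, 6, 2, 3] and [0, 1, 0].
y[0] = 5×0 = 0; y[1] = 5×1 + 6×0 = 5; y[2] = 5×0 + 6×1 + 2×0 = 6; y[3] = 6×0 + 2×1 + 3×0 = 2; y[4] = 2×0 + 3×1 = 3; y[5] = 3×0 = 0

[0, 5, 6, 2, 3, 0]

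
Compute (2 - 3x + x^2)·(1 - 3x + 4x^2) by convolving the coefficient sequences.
Ascending coefficients: a = [2, -3, 1], b = [1, -3, 4]. c[0] = 2×1 = 2; c[1] = 2×-3 + -3×1 = -9; c[2] = 2×4 + -3×-3 + 1×1 = 18; c[3] = -3×4 + 1×-3 = -15; c[4] = 1×4 = 4. Result coefficients: [2, -9, 18, -15, 4] → 2 - 9x + 18x^2 - 15x^3 + 4x^4

2 - 9x + 18x^2 - 15x^3 + 4x^4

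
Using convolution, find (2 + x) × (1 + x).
Ascending coefficients: a = [2, 1], b = [1, 1]. c[0] = 2×1 = 2; c[1] = 2×1 + 1×1 = 3; c[2] = 1×1 = 1. Result coefficients: [2, 3, 1] → 2 + 3x + x^2

2 + 3x + x^2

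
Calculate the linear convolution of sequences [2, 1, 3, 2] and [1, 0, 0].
y[0] = 2×1 = 2; y[1] = 2×0 + 1×1 = 1; y[2] = 2×0 + 1×0 + 3×1 = 3; y[3] = 1×0 + 3×0 + 2×1 = 2; y[4] = 3×0 + 2×0 = 0; y[5] = 2×0 = 0

[2, 1, 3, 2, 0, 0]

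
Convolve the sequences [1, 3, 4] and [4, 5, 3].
y[0] = 1×4 = 4; y[1] = 1×5 + 3×4 = 17; y[2] = 1×3 + 3×5 + 4×4 = 34; y[3] = 3×3 + 4×5 = 29; y[4] = 4×3 = 12

[4, 17, 34, 29, 12]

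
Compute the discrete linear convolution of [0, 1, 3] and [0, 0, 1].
y[0] = 0×0 = 0; y[1] = 0×0 + 1×0 = 0; y[2] = 0×1 + 1×0 + 3×0 = 0; y[3] = 1×1 + 3×0 = 1; y[4] = 3×1 = 3

[0, 0, 0, 1, 3]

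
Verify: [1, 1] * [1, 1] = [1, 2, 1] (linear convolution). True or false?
Recompute linear convolution of [1, 1] and [1, 1]: y[0] = 1×1 = 1; y[1] = 1×1 + 1×1 = 2; y[2] = 1×1 = 1 → [1, 2, 1]. Given [1, 2, 1] matches, so answer: Yes

Yes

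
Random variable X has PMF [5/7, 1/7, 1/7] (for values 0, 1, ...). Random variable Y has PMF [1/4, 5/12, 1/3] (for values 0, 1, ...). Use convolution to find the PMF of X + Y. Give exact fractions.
P(X+Y=k) = Σ_i P(X=i)·P(Y=k-i) — a convolution of [5/7, 1/7, 1/7] and [1/4, 5/12, 1/3]. P(X+Y=0) = (5/7)×(1/4) = 5/28; P(X+Y=1) = (5/7)×(5/12) + (1/7)×(1/4) = 25/84 + 1/28 = 1/3; P(X+Y=2) = (5/7)×(1/3) + (1/7)×(5/12) + (1/7)×(1/4) = 5/21 + 5/84 + 1/28 = 1/3; P(X+Y=3) = (1/7)×(1/3) + (1/7)×(5/12) = 1/21 + 5/84 = 3/28; P(X+Y=4) = (1/7)×(1/3) = 1/21. PMF: [5/28, 1/3, 1/3, 3/28, 1/21] (sums to 1 ✓)

[5/28, 1/3, 1/3, 3/28, 1/21]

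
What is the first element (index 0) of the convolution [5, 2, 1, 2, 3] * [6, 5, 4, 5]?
Use y[k] = Σ_i a[i]·b[k-i] at k=0. y[0] = 5×6 = 30

30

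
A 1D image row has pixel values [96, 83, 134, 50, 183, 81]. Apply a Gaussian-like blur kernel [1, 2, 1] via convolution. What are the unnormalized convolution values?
Convolve image row [96, 83, 134, 50, 183, 81] with kernel [1, 2, 1]: y[0] = 96×1 = 96; y[1] = 96×2 + 83×1 = 275; y[2] = 96×1 + 83×2 + 134×1 = 396; y[3] = 83×1 + 134×2 + 50×1 = 401; y[4] = 134×1 + 50×2 + 183×1 = 417; y[5] = 50×1 + 183×2 + 81×1 = 497; y[6] = 183×1 + 81×2 = 345; y[7] = 81×1 = 81 → [96, 275, 396, 401, 417, 497, 345, 81]. Normalization factor = sum(kernel) = 4.

[96, 275, 396, 401, 417, 497, 345, 81]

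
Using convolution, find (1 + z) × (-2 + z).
Ascending coefficients: a = [1, 1], b = [-2, 1]. c[0] = 1×-2 = -2; c[1] = 1×1 + 1×-2 = -1; c[2] = 1×1 = 1. Result coefficients: [-2, -1, 1] → -2 - z + z^2

-2 - z + z^2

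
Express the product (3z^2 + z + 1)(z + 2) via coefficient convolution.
Ascending coefficients: a = [1, 1, 3], b = [2, 1]. c[0] = 1×2 = 2; c[1] = 1×1 + 1×2 = 3; c[2] = 1×1 + 3×2 = 7; c[3] = 3×1 = 3. Result coefficients: [2, 3, 7, 3] → 3z^3 + 7z^2 + 3z + 2

3z^3 + 7z^2 + 3z + 2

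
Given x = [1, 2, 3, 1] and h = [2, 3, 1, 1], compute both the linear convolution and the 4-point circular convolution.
Linear: y_lin[0] = 1×2 = 2; y_lin[1] = 1×3 + 2×2 = 7; y_lin[2] = 1×1 + 2×3 + 3×2 = 13; y_lin[3] = 1×1 + 2×1 + 3×3 + 1×2 = 14; y_lin[4] = 2×1 + 3×1 + 1×3 = 8; y_lin[5] = 3×1 + 1×1 = 4; y_lin[6] = 1×1 = 1 → [2, 7, 13, 14, 8, 4, 1]. Circular (length 4): y[0] = 1×2 + 2×1 + 3×1 + 1×3 = 10; y[1] = 1×3 + 2×2 + 3×1 + 1×1 = 11; y[2] = 1×1 + 2×3 + 3×2 + 1×1 = 14; y[3] = 1×1 + 2×1 + 3×3 + 1×2 = 14 → [10, 11, 14, 14]

Linear: [2, 7, 13, 14, 8, 4, 1], Circular: [10, 11, 14, 14]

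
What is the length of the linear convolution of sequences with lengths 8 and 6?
Linear/full convolution length: m + n - 1 = 8 + 6 - 1 = 13

13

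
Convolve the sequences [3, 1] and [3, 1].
y[0] = 3×3 = 9; y[1] = 3×1 + 1×3 = 6; y[2] = 1×1 = 1

[9, 6, 1]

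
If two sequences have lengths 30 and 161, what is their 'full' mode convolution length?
Linear/full convolution length: m + n - 1 = 30 + 161 - 1 = 190

190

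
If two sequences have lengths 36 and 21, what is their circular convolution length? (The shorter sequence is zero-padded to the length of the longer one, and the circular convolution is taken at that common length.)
Circular convolution (zero-padding the shorter input) has length max(m, n) = max(36, 21) = 36

36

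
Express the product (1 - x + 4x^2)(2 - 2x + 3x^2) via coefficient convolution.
Ascending coefficients: a = [1, -1, 4], b = [2, -2, 3]. c[0] = 1×2 = 2; c[1] = 1×-2 + -1×2 = -4; c[2] = 1×3 + -1×-2 + 4×2 = 13; c[3] = -1×3 + 4×-2 = -11; c[4] = 4×3 = 12. Result coefficients: [2, -4, 13, -11, 12] → 2 - 4x + 13x^2 - 11x^3 + 12x^4

2 - 4x + 13x^2 - 11x^3 + 12x^4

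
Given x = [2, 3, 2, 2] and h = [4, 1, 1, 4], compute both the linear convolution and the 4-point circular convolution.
Linear: y_lin[0] = 2×4 = 8; y_lin[1] = 2×1 + 3×4 = 14; y_lin[2] = 2×1 + 3×1 + 2×4 = 13; y_lin[3] = 2×4 + 3×1 + 2×1 + 2×4 = 21; y_lin[4] = 3×4 + 2×1 + 2×1 = 16; y_lin[5] = 2×4 + 2×1 = 10; y_lin[6] = 2×4 = 8 → [8, 14, 13, 21, 16, 10, 8]. Circular (length 4): y[0] = 2×4 + 3×4 + 2×1 + 2×1 = 24; y[1] = 2×1 + 3×4 + 2×4 + 2×1 = 24; y[2] = 2×1 + 3×1 + 2×4 + 2×4 = 21; y[3] = 2×4 + 3×1 + 2×1 + 2×4 = 21 → [24, 24, 21, 21]

Linear: [8, 14, 13, 21, 16, 10, 8], Circular: [24, 24, 21, 21]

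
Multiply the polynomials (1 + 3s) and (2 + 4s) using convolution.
Ascending coefficients: a = [1, 3], b = [2, 4]. c[0] = 1×2 = 2; c[1] = 1×4 + 3×2 = 10; c[2] = 3×4 = 12. Result coefficients: [2, 10, 12] → 2 + 10s + 12s^2

2 + 10s + 12s^2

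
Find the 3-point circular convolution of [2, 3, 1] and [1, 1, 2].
Use y[k] = Σ_j s[j]·t[(k-j) mod 3]. y[0] = 2×1 + 3×2 + 1×1 = 9; y[1] = 2×1 + 3×1 + 1×2 = 7; y[2] = 2×2 + 3×1 + 1×1 = 8. Result: [9, 7, 8]

[9, 7, 8]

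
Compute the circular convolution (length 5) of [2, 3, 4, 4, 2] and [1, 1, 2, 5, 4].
Use y[k] = Σ_j a[j]·b[(k-j) mod 5]. y[0] = 2×1 + 3×4 + 4×5 + 4×2 + 2×1 = 44; y[1] = 2×1 + 3×1 + 4×4 + 4×5 + 2×2 = 45; y[2] = 2×2 + 3×1 + 4×1 + 4×4 + 2×5 = 37; y[3] = 2×5 + 3×2 + 4×1 + 4×1 + 2×4 = 32; y[4] = 2×4 + 3×5 + 4×2 + 4×1 + 2×1 = 37. Result: [44, 45, 37, 32, 37]

[44, 45, 37, 32, 37]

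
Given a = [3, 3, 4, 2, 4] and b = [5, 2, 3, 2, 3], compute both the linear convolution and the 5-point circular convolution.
Linear: y_lin[0] = 3×5 = 15; y_lin[1] = 3×2 + 3×5 = 21; y_lin[2] = 3×3 + 3×2 + 4×5 = 35; y_lin[3] = 3×2 + 3×3 + 4×2 + 2×5 = 33; y_lin[4] = 3×3 + 3×2 + 4×3 + 2×2 + 4×5 = 51; y_lin[5] = 3×3 + 4×2 + 2×3 + 4×2 = 31; y_lin[6] = 4×3 + 2×2 + 4×3 = 28; y_lin[7] = 2×3 + 4×2 = 14; y_lin[8] = 4×3 = 12 → [15, 21, 35, 33, 51, 31, 28, 14, 12]. Circular (length 5): y[0] = 3×5 + 3×3 + 4×2 + 2×3 + 4×2 = 46; y[1] = 3×2 + 3×5 + 4×3 + 2×2 + 4×3 = 49; y[2] = 3×3 + 3×2 + 4×5 + 2×3 + 4×2 = 49; y[3] = 3×2 + 3×3 + 4×2 + 2×5 + 4×3 = 45; y[4] = 3×3 + 3×2 + 4×3 + 2×2 + 4×5 = 51 → [46, 49, 49, 45, 51]

Linear: [15, 21, 35, 33, 51, 31, 28, 14, 12], Circular: [46, 49, 49, 45, 51]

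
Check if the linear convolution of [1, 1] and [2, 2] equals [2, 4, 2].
Recompute linear convolution of [1, 1] and [2, 2]: y[0] = 1×2 = 2; y[1] = 1×2 + 1×2 = 4; y[2] = 1×2 = 2 → [2, 4, 2]. Given [2, 4, 2] matches, so answer: Yes

Yes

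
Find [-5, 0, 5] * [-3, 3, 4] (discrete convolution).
y[0] = -5×-3 = 15; y[1] = -5×3 + 0×-3 = -15; y[2] = -5×4 + 0×3 + 5×-3 = -35; y[3] = 0×4 + 5×3 = 15; y[4] = 5×4 = 20

[15, -15, -35, 15, 20]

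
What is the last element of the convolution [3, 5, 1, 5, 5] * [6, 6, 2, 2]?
Use y[k] = Σ_i a[i]·b[k-i] at k=7. y[7] = 5×2 = 10

10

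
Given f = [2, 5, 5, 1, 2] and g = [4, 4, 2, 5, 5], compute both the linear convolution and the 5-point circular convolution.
Linear: y_lin[0] = 2×4 = 8; y_lin[1] = 2×4 + 5×4 = 28; y_lin[2] = 2×2 + 5×4 + 5×4 = 44; y_lin[3] = 2×5 + 5×2 + 5×4 + 1×4 = 44; y_lin[4] = 2×5 + 5×5 + 5×2 + 1×4 + 2×4 = 57; y_lin[5] = 5×5 + 5×5 + 1×2 + 2×4 = 60; y_lin[6] = 5×5 + 1×5 + 2×2 = 34; y_lin[7] = 1×5 + 2×5 = 15; y_lin[8] = 2×5 = 10 → [8, 28, 44, 44, 57, 60, 34, 15, 10]. Circular (length 5): y[0] = 2×4 + 5×5 + 5×5 + 1×2 + 2×4 = 68; y[1] = 2×4 + 5×4 + 5×5 + 1×5 + 2×2 = 62; y[2] = 2×2 + 5×4 + 5×4 + 1×5 + 2×5 = 59; y[3] = 2×5 + 5×2 + 5×4 + 1×4 + 2×5 = 54; y[4] = 2×5 + 5×5 + 5×2 + 1×4 + 2×4 = 57 → [68, 62, 59, 54, 57]

Linear: [8, 28, 44, 44, 57, 60, 34, 15, 10], Circular: [68, 62, 59, 54, 57]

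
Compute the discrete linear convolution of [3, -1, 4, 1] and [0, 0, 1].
y[0] = 3×0 = 0; y[1] = 3×0 + -1×0 = 0; y[2] = 3×1 + -1×0 + 4×0 = 3; y[3] = -1×1 + 4×0 + 1×0 = -1; y[4] = 4×1 + 1×0 = 4; y[5] = 1×1 = 1

[0, 0, 3, -1, 4, 1]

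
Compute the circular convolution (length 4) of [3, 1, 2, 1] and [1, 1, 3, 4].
Use y[k] = Σ_j u[j]·v[(k-j) mod 4]. y[0] = 3×1 + 1×4 + 2×3 + 1×1 = 14; y[1] = 3×1 + 1×1 + 2×4 + 1×3 = 15; y[2] = 3×3 + 1×1 + 2×1 + 1×4 = 16; y[3] = 3×4 + 1×3 + 2×1 + 1×1 = 18. Result: [14, 15, 16, 18]

[14, 15, 16, 18]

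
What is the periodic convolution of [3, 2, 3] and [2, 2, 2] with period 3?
Use y[k] = Σ_j a[j]·b[(k-j) mod 3]. y[0] = 3×2 + 2×2 + 3×2 = 16; y[1] = 3×2 + 2×2 + 3×2 = 16; y[2] = 3×2 + 2×2 + 3×2 = 16. Result: [16, 16, 16]

[16, 16, 16]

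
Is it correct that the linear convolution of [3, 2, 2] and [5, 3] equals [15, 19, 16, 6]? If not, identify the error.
Recompute linear convolution of [3, 2, 2] and [5, 3]: y[0] = 3×5 = 15; y[1] = 3×3 + 2×5 = 19; y[2] = 2×3 + 2×5 = 16; y[3] = 2×3 = 6 → [15, 19, 16, 6]. Given [15, 19, 16, 6] matches, so answer: Yes

Yes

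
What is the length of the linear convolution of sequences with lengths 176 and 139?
Linear/full convolution length: m + n - 1 = 176 + 139 - 1 = 314

314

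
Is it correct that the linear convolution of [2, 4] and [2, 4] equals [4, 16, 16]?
Recompute linear convolution of [2, 4] and [2, 4]: y[0] = 2×2 = 4; y[1] = 2×4 + 4×2 = 16; y[2] = 4×4 = 16 → [4, 16, 16]. Given [4, 16, 16] matches, so answer: Yes

Yes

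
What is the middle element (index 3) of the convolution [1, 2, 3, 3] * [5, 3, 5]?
Use y[k] = Σ_i a[i]·b[k-i] at k=3. y[3] = 2×5 + 3×3 + 3×5 = 34

34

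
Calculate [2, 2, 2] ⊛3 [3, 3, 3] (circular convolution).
Use y[k] = Σ_j s[j]·t[(k-j) mod 3]. y[0] = 2×3 + 2×3 + 2×3 = 18; y[1] = 2×3 + 2×3 + 2×3 = 18; y[2] = 2×3 + 2×3 + 2×3 = 18. Result: [18, 18, 18]

[18, 18, 18]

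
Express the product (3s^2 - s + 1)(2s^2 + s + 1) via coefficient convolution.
Ascending coefficients: a = [1, -1, 3], b = [1, 1, 2]. c[0] = 1×1 = 1; c[1] = 1×1 + -1×1 = 0; c[2] = 1×2 + -1×1 + 3×1 = 4; c[3] = -1×2 + 3×1 = 1; c[4] = 3×2 = 6. Result coefficients: [1, 0, 4, 1, 6] → 6s^4 + s^3 + 4s^2 + 1

6s^4 + s^3 + 4s^2 + 1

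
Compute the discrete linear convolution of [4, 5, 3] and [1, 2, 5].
y[0] = 4×1 = 4; y[1] = 4×2 + 5×1 = 13; y[2] = 4×5 + 5×2 + 3×1 = 33; y[3] = 5×5 + 3×2 = 31; y[4] = 3×5 = 15

[4, 13, 33, 31, 15]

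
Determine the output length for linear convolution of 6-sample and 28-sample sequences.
Linear/full convolution length: m + n - 1 = 6 + 28 - 1 = 33

33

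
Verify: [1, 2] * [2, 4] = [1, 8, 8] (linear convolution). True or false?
Recompute linear convolution of [1, 2] and [2, 4]: y[0] = 1×2 = 2; y[1] = 1×4 + 2×2 = 8; y[2] = 2×4 = 8 → [2, 8, 8]. Compare to given [1, 8, 8]: they differ at index 0: given 1, correct 2, so answer: No

No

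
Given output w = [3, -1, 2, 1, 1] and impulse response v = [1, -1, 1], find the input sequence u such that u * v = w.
Deconvolve w=[3, -1, 2, 1, 1] by v=[1, -1, 1]. Since v[0]=1, solve forward: u[0] = w[0] / 1 = 3; u[1] = (w[1] - 3×-1) / 1 = 2; u[2] = (w[2] - 2×-1 - 3×1) / 1 = 1. So u = [3, 2, 1]. Check by forward convolution: w[0] = 3×1 = 3; w[1] = 3×-1 + 2×1 = -1; w[2] = 3×1 + 2×-1 + 1×1 = 2; w[3] = 2×1 + 1×-1 = 1; w[4] = 1×1 = 1

[3, 2, 1]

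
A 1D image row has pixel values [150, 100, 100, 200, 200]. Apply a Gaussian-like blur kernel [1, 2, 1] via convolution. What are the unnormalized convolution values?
Convolve image row [150, 100, 100, 200, 200] with kernel [1, 2, 1]: y[0] = 150×1 = 150; y[1] = 150×2 + 100×1 = 400; y[2] = 150×1 + 100×2 + 100×1 = 450; y[3] = 100×1 + 100×2 + 200×1 = 500; y[4] = 100×1 + 200×2 + 200×1 = 700; y[5] = 200×1 + 200×2 = 600; y[6] = 200×1 = 200 → [150, 400, 450, 500, 700, 600, 200]. Normalization factor = sum(kernel) = 4.

[150, 400, 450, 500, 700, 600, 200]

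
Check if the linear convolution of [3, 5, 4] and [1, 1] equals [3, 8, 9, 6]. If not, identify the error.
Recompute linear convolution of [3, 5, 4] and [1, 1]: y[0] = 3×1 = 3; y[1] = 3×1 + 5×1 = 8; y[2] = 5×1 + 4×1 = 9; y[3] = 4×1 = 4 → [3, 8, 9, 4]. Compare to given [3, 8, 9, 6]: they differ at index 3: given 6, correct 4, so answer: No

No. Error at index 3: given 6, correct 4.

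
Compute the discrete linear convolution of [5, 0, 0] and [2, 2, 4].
y[0] = 5×2 = 10; y[1] = 5×2 + 0×2 = 10; y[2] = 5×4 + 0×2 + 0×2 = 20; y[3] = 0×4 + 0×2 = 0; y[4] = 0×4 = 0

[10, 10, 20, 0, 0]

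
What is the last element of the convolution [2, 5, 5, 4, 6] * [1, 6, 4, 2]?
Use y[k] = Σ_i a[i]·b[k-i] at k=7. y[7] = 6×2 = 12

12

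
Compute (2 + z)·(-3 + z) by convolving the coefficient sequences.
Ascending coefficients: a = [2, 1], b = [-3, 1]. c[0] = 2×-3 = -6; c[1] = 2×1 + 1×-3 = -1; c[2] = 1×1 = 1. Result coefficients: [-6, -1, 1] → -6 - z + z^2

-6 - z + z^2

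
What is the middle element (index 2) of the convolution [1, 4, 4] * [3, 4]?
Use y[k] = Σ_i a[i]·b[k-i] at k=2. y[2] = 4×4 + 4×3 = 28

28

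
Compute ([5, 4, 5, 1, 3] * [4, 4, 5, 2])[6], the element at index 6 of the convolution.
Use y[k] = Σ_i a[i]·b[k-i] at k=6. y[6] = 1×2 + 3×5 = 17

17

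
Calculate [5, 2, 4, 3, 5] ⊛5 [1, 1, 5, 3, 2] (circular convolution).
Use y[k] = Σ_j s[j]·t[(k-j) mod 5]. y[0] = 5×1 + 2×2 + 4×3 + 3×5 + 5×1 = 41; y[1] = 5×1 + 2×1 + 4×2 + 3×3 + 5×5 = 49; y[2] = 5×5 + 2×1 + 4×1 + 3×2 + 5×3 = 52; y[3] = 5×3 + 2×5 + 4×1 + 3×1 + 5×2 = 42; y[4] = 5×2 + 2×3 + 4×5 + 3×1 + 5×1 = 44. Result: [41, 49, 52, 42, 44]

[41, 49, 52, 42, 44]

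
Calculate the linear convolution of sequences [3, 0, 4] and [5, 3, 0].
y[0] = 3×5 = 15; y[1] = 3×3 + 0×5 = 9; y[2] = 3×0 + 0×3 + 4×5 = 20; y[3] = 0×0 + 4×3 = 12; y[4] = 4×0 = 0

[15, 9, 20, 12, 0]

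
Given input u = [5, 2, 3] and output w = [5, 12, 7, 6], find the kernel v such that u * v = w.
Output length 4 = len(u) + len(v) - 1 ⇒ len(v) = 2. Solve v forward using v[k] = (w[k] - Σ_{i≥1} u[i]·v[k-i]) / u[0]: v[0] = w[0] / u[0] = 5 / 5 = 1; v[1] = (w[1] - 2×1) / u[0] = (12 - 2×1) / 5 = 2. So v = [1, 2]. Forward-check [5, 2, 3] * [1, 2]: w[0] = 5×1 = 5; w[1] = 5×2 + 2×1 = 12; w[2] = 2×2 + 3×1 = 7; w[3] = 3×2 = 6 → [5, 12, 7, 6] ✓

[1, 2]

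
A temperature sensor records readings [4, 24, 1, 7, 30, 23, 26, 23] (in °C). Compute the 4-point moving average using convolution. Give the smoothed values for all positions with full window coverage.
4-point moving average kernel = [1, 1, 1, 1]. Apply in 'valid' mode (full window coverage): avg[0] = (4 + 24 + 1 + 7) / 4 = 9.0; avg[1] = (24 + 1 + 7 + 30) / 4 = 15.5; avg[2] = (1 + 7 + 30 + 23) / 4 = 15.25; avg[3] = (7 + 30 + 23 + 26) / 4 = 21.5; avg[4] = (30 + 23 + 26 + 23) / 4 = 25.5. Smoothed values: [9.0, 15.5, 15.25, 21.5, 25.5]

[9.0, 15.5, 15.25, 21.5, 25.5]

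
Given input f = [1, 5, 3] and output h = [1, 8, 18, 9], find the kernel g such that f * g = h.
Output length 4 = len(f) + len(g) - 1 ⇒ len(g) = 2. Solve g forward using g[k] = (h[k] - Σ_{i≥1} f[i]·g[k-i]) / f[0]: g[0] = h[0] / f[0] = 1 / 1 = 1; g[1] = (h[1] - 5×1) / f[0] = (8 - 5×1) / 1 = 3. So g = [1, 3]. Forward-check [1, 5, 3] * [1, 3]: h[0] = 1×1 = 1; h[1] = 1×3 + 5×1 = 8; h[2] = 5×3 + 3×1 = 18; h[3] = 3×3 = 9 → [1, 8, 18, 9] ✓

[1, 3]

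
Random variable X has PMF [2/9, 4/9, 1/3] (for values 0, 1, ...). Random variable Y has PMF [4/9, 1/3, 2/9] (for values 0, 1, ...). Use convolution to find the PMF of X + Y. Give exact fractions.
P(X+Y=k) = Σ_i P(X=i)·P(Y=k-i) — a convolution of [2/9, 4/9, 1/3] and [4/9, 1/3, 2/9]. P(X+Y=0) = (2/9)×(4/9) = 8/81; P(X+Y=1) = (2/9)×(1/3) + (4/9)×(4/9) = 2/27 + 16/81 = 22/81; P(X+Y=2) = (2/9)×(2/9) + (4/9)×(1/3) + (1/3)×(4/9) = 4/81 + 4/27 + 4/27 = 28/81; P(X+Y=3) = (4/9)×(2/9) + (1/3)×(1/3) = 8/81 + 1/9 = 17/81; P(X+Y=4) = (1/3)×(2/9) = 2/27. PMF: [8/81, 22/81, 28/81, 17/81, 2/27] (sums to 1 ✓)

[8/81, 22/81, 28/81, 17/81, 2/27]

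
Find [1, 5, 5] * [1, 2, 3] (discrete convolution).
y[0] = 1×1 = 1; y[1] = 1×2 + 5×1 = 7; y[2] = 1×3 + 5×2 + 5×1 = 18; y[3] = 5×3 + 5×2 = 25; y[4] = 5×3 = 15

[1, 7, 18, 25, 15]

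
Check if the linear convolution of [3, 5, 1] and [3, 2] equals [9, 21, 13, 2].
Recompute linear convolution of [3, 5, 1] and [3, 2]: y[0] = 3×3 = 9; y[1] = 3×2 + 5×3 = 21; y[2] = 5×2 + 1×3 = 13; y[3] = 1×2 = 2 → [9, 21, 13, 2]. Given [9, 21, 13, 2] matches, so answer: Yes

Yes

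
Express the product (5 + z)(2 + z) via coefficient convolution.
Ascending coefficients: a = [5, 1], b = [2, 1]. c[0] = 5×2 = 10; c[1] = 5×1 + 1×2 = 7; c[2] = 1×1 = 1. Result coefficients: [10, 7, 1] → 10 + 7z + z^2

10 + 7z + z^2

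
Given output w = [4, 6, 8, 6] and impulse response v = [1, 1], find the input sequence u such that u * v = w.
Deconvolve w=[4, 6, 8, 6] by v=[1, 1]. Since v[0]=1, solve forward: u[0] = w[0] / 1 = 4; u[1] = (w[1] - 4×1) / 1 = 2; u[2] = (w[2] - 2×1) / 1 = 6. So u = [4, 2, 6]. Check by forward convolution: w[0] = 4×1 = 4; w[1] = 4×1 + 2×1 = 6; w[2] = 2×1 + 6×1 = 8; w[3] = 6×1 = 6

[4, 2, 6]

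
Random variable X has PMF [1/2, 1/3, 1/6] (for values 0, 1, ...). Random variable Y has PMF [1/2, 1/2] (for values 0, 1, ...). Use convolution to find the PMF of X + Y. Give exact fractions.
P(X+Y=k) = Σ_i P(X=i)·P(Y=k-i) — a convolution of [1/2, 1/3, 1/6] and [1/2, 1/2]. P(X+Y=0) = (1/2)×(1/2) = 1/4; P(X+Y=1) = (1/2)×(1/2) + (1/3)×(1/2) = 1/4 + 1/6 = 5/12; P(X+Y=2) = (1/3)×(1/2) + (1/6)×(1/2) = 1/6 + 1/12 = 1/4; P(X+Y=3) = (1/6)×(1/2) = 1/12. PMF: [1/4, 5/12, 1/4, 1/12] (sums to 1 ✓)

[1/4, 5/12, 1/4, 1/12]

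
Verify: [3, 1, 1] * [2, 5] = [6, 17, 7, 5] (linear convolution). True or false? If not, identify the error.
Recompute linear convolution of [3, 1, 1] and [2, 5]: y[0] = 3×2 = 6; y[1] = 3×5 + 1×2 = 17; y[2] = 1×5 + 1×2 = 7; y[3] = 1×5 = 5 → [6, 17, 7, 5]. Given [6, 17, 7, 5] matches, so answer: Yes

Yes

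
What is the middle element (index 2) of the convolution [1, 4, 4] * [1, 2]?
Use y[k] = Σ_i a[i]·b[k-i] at k=2. y[2] = 4×2 + 4×1 = 12

12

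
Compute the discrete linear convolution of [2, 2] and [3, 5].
y[0] = 2×3 = 6; y[1] = 2×5 + 2×3 = 16; y[2] = 2×5 = 10

[6, 16, 10]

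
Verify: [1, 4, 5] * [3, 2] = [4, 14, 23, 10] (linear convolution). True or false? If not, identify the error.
Recompute linear convolution of [1, 4, 5] and [3, 2]: y[0] = 1×3 = 3; y[1] = 1×2 + 4×3 = 14; y[2] = 4×2 + 5×3 = 23; y[3] = 5×2 = 10 → [3, 14, 23, 10]. Compare to given [4, 14, 23, 10]: they differ at index 0: given 4, correct 3, so answer: No

No. Error at index 0: given 4, correct 3.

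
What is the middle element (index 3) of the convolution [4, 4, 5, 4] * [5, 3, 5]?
Use y[k] = Σ_i a[i]·b[k-i] at k=3. y[3] = 4×5 + 5×3 + 4×5 = 55

55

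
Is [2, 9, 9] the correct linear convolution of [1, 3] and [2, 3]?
Recompute linear convolution of [1, 3] and [2, 3]: y[0] = 1×2 = 2; y[1] = 1×3 + 3×2 = 9; y[2] = 3×3 = 9 → [2, 9, 9]. Given [2, 9, 9] matches, so answer: Yes

Yes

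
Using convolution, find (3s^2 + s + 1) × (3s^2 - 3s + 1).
Ascending coefficients: a = [1, 1, 3], b = [1, -3, 3]. c[0] = 1×1 = 1; c[1] = 1×-3 + 1×1 = -2; c[2] = 1×3 + 1×-3 + 3×1 = 3; c[3] = 1×3 + 3×-3 = -6; c[4] = 3×3 = 9. Result coefficients: [1, -2, 3, -6, 9] → 9s^4 - 6s^3 + 3s^2 - 2s + 1

9s^4 - 6s^3 + 3s^2 - 2s + 1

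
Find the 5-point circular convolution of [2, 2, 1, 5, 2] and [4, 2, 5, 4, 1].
Use y[k] = Σ_j s[j]·t[(k-j) mod 5]. y[0] = 2×4 + 2×1 + 1×4 + 5×5 + 2×2 = 43; y[1] = 2×2 + 2×4 + 1×1 + 5×4 + 2×5 = 43; y[2] = 2×5 + 2×2 + 1×4 + 5×1 + 2×4 = 31; y[3] = 2×4 + 2×5 + 1×2 + 5×4 + 2×1 = 42; y[4] = 2×1 + 2×4 + 1×5 + 5×2 + 2×4 = 33. Result: [43, 43, 31, 42, 33]

[43, 43, 31, 42, 33]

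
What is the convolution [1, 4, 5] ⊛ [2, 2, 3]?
y[0] = 1×2 = 2; y[1] = 1×2 + 4×2 = 10; y[2] = 1×3 + 4×2 + 5×2 = 21; y[3] = 4×3 + 5×2 = 22; y[4] = 5×3 = 15

[2, 10, 21, 22, 15]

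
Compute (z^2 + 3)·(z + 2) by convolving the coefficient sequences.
Ascending coefficients: a = [3, 0, 1], b = [2, 1]. c[0] = 3×2 = 6; c[1] = 3×1 + 0×2 = 3; c[2] = 0×1 + 1×2 = 2; c[3] = 1×1 = 1. Result coefficients: [6, 3, 2, 1] → z^3 + 2z^2 + 3z + 6

z^3 + 2z^2 + 3z + 6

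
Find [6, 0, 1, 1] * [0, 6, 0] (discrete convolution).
y[0] = 6×0 = 0; y[1] = 6×6 + 0×0 = 36; y[2] = 6×0 + 0×6 + 1×0 = 0; y[3] = 0×0 + 1×6 + 1×0 = 6; y[4] = 1×0 + 1×6 = 6; y[5] = 1×0 = 0

[0, 36, 0, 6, 6, 0]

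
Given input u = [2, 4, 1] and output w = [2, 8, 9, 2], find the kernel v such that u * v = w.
Output length 4 = len(u) + len(v) - 1 ⇒ len(v) = 2. Solve v forward using v[k] = (w[k] - Σ_{i≥1} u[i]·v[k-i]) / u[0]: v[0] = w[0] / u[0] = 2 / 2 = 1; v[1] = (w[1] - 4×1) / u[0] = (8 - 4×1) / 2 = 2. So v = [1, 2]. Forward-check [2, 4, 1] * [1, 2]: w[0] = 2×1 = 2; w[1] = 2×2 + 4×1 = 8; w[2] = 4×2 + 1×1 = 9; w[3] = 1×2 = 2 → [2, 8, 9, 2] ✓

[1, 2]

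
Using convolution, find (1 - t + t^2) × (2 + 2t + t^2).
Ascending coefficients: a = [1, -1, 1], b = [2, 2, 1]. c[0] = 1×2 = 2; c[1] = 1×2 + -1×2 = 0; c[2] = 1×1 + -1×2 + 1×2 = 1; c[3] = -1×1 + 1×2 = 1; c[4] = 1×1 = 1. Result coefficients: [2, 0, 1, 1, 1] → 2 + t^2 + t^3 + t^4

2 + t^2 + t^3 + t^4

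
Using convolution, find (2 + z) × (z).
Ascending coefficients: a = [2, 1], b = [0, 1]. c[0] = 2×0 = 0; c[1] = 2×1 + 1×0 = 2; c[2] = 1×1 = 1. Result coefficients: [0, 2, 1] → 2z + z^2

2z + z^2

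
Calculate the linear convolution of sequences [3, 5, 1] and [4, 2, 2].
y[0] = 3×4 = 12; y[1] = 3×2 + 5×4 = 26; y[2] = 3×2 + 5×2 + 1×4 = 20; y[3] = 5×2 + 1×2 = 12; y[4] = 1×2 = 2

[12, 26, 20, 12, 2]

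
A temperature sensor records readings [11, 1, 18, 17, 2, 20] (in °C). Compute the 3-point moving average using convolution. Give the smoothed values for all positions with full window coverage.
3-point moving average kernel = [1, 1, 1]. Apply in 'valid' mode (full window coverage): avg[0] = (11 + 1 + 18) / 3 = 10.0; avg[1] = (1 + 18 + 17) / 3 = 12.0; avg[2] = (18 + 17 + 2) / 3 = 12.33; avg[3] = (17 + 2 + 20) / 3 = 13.0. Smoothed values: [10.0, 12.0, 12.33, 13.0]

[10.0, 12.0, 12.33, 13.0]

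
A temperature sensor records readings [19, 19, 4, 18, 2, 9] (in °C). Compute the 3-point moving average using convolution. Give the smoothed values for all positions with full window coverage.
3-point moving average kernel = [1, 1, 1]. Apply in 'valid' mode (full window coverage): avg[0] = (19 + 19 + 4) / 3 = 14.0; avg[1] = (19 + 4 + 18) / 3 = 13.67; avg[2] = (4 + 18 + 2) / 3 = 8.0; avg[3] = (18 + 2 + 9) / 3 = 9.67. Smoothed values: [14.0, 13.67, 8.0, 9.67]

[14.0, 13.67, 8.0, 9.67]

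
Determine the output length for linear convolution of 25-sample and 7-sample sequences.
Linear/full convolution length: m + n - 1 = 25 + 7 - 1 = 31

31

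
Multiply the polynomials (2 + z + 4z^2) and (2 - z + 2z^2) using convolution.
Ascending coefficients: a = [2, 1, 4], b = [2, -1, 2]. c[0] = 2×2 = 4; c[1] = 2×-1 + 1×2 = 0; c[2] = 2×2 + 1×-1 + 4×2 = 11; c[3] = 1×2 + 4×-1 = -2; c[4] = 4×2 = 8. Result coefficients: [4, 0, 11, -2, 8] → 4 + 11z^2 - 2z^3 + 8z^4

4 + 11z^2 - 2z^3 + 8z^4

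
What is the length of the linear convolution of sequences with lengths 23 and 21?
Linear/full convolution length: m + n - 1 = 23 + 21 - 1 = 43

43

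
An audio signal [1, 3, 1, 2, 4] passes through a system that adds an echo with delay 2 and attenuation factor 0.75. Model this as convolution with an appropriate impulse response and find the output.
Direct-path + delayed-attenuated-path model → impulse response h = [1, 0, 0.75] (1 at lag 0, 0.75 at lag 2). Output y[n] = x[n] + 0.75·x[n - 2] (with x[n] = 0 outside 0..4): y[0] = 1 + 0.75×0 = 1; y[1] = 3 + 0.75×0 = 3; y[2] = 1 + 0.75×1 = 1.75; y[3] = 2 + 0.75×3 = 4.25; y[4] = 4 + 0.75×1 = 4.75; y[5] = 0 + 0.75×2 = 1.5; y[6] = 0 + 0.75×4 = 3.0. So y = [1, 3, 1.75, 4.25, 4.75, 1.5, 3.0]

[1, 3, 1.75, 4.25, 4.75, 1.5, 3.0]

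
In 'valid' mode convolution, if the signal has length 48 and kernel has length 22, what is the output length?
'Valid' mode counts only positions where the kernel fully overlaps the signal: m - n + 1 = 48 - 22 + 1 = 27

27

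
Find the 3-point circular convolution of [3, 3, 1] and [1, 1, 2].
Use y[k] = Σ_j a[j]·b[(k-j) mod 3]. y[0] = 3×1 + 3×2 + 1×1 = 10; y[1] = 3×1 + 3×1 + 1×2 = 8; y[2] = 3×2 + 3×1 + 1×1 = 10. Result: [10, 8, 10]

[10, 8, 10]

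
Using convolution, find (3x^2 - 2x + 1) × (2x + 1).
Ascending coefficients: a = [1, -2, 3], b = [1, 2]. c[0] = 1×1 = 1; c[1] = 1×2 + -2×1 = 0; c[2] = -2×2 + 3×1 = -1; c[3] = 3×2 = 6. Result coefficients: [1, 0, -1, 6] → 6x^3 - x^2 + 1

6x^3 - x^2 + 1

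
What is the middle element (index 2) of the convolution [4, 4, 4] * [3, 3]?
Use y[k] = Σ_i a[i]·b[k-i] at k=2. y[2] = 4×3 + 4×3 = 24

24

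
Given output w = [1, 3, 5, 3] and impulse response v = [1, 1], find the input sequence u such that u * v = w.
Deconvolve w=[1, 3, 5, 3] by v=[1, 1]. Since v[0]=1, solve forward: u[0] = w[0] / 1 = 1; u[1] = (w[1] - 1×1) / 1 = 2; u[2] = (w[2] - 2×1) / 1 = 3. So u = [1, 2, 3]. Check by forward convolution: w[0] = 1×1 = 1; w[1] = 1×1 + 2×1 = 3; w[2] = 2×1 + 3×1 = 5; w[3] = 3×1 = 3

[1, 2, 3]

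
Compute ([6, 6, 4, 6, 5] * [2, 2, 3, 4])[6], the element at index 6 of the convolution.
Use y[k] = Σ_i a[i]·b[k-i] at k=6. y[6] = 6×4 + 5×3 = 39

39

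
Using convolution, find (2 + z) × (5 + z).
Ascending coefficients: a = [2, 1], b = [5, 1]. c[0] = 2×5 = 10; c[1] = 2×1 + 1×5 = 7; c[2] = 1×1 = 1. Result coefficients: [10, 7, 1] → 10 + 7z + z^2

10 + 7z + z^2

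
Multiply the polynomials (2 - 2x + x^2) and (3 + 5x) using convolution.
Ascending coefficients: a = [2, -2, 1], b = [3, 5]. c[0] = 2×3 = 6; c[1] = 2×5 + -2×3 = 4; c[2] = -2×5 + 1×3 = -7; c[3] = 1×5 = 5. Result coefficients: [6, 4, -7, 5] → 6 + 4x - 7x^2 + 5x^3

6 + 4x - 7x^2 + 5x^3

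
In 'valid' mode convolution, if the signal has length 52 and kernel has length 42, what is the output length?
'Valid' mode counts only positions where the kernel fully overlaps the signal: m - n + 1 = 52 - 42 + 1 = 11

11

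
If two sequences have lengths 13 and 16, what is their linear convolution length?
Linear/full convolution length: m + n - 1 = 13 + 16 - 1 = 28

28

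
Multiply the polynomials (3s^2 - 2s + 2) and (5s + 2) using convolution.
Ascending coefficients: a = [2, -2, 3], b = [2, 5]. c[0] = 2×2 = 4; c[1] = 2×5 + -2×2 = 6; c[2] = -2×5 + 3×2 = -4; c[3] = 3×5 = 15. Result coefficients: [4, 6, -4, 15] → 15s^3 - 4s^2 + 6s + 4

15s^3 - 4s^2 + 6s + 4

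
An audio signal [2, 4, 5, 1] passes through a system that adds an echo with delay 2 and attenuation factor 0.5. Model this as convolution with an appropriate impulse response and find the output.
Direct-path + delayed-attenuated-path model → impulse response h = [1, 0, 0.5] (1 at lag 0, 0.5 at lag 2). Output y[n] = x[n] + 0.5·x[n - 2] (with x[n] = 0 outside 0..3): y[0] = 2 + 0.5×0 = 2; y[1] = 4 + 0.5×0 = 4; y[2] = 5 + 0.5×2 = 6.0; y[3] = 1 + 0.5×4 = 3.0; y[4] = 0 + 0.5×5 = 2.5; y[5] = 0 + 0.5×1 = 0.5. So y = [2, 4, 6.0, 3.0, 2.5, 0.5]

[2, 4, 6.0, 3.0, 2.5, 0.5]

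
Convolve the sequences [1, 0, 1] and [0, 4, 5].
y[0] = 1×0 = 0; y[1] = 1×4 + 0×0 = 4; y[2] = 1×5 + 0×4 + 1×0 = 5; y[3] = 0×5 + 1×4 = 4; y[4] = 1×5 = 5

[0, 4, 5, 4, 5]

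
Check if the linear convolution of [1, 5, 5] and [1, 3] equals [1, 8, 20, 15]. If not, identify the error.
Recompute linear convolution of [1, 5, 5] and [1, 3]: y[0] = 1×1 = 1; y[1] = 1×3 + 5×1 = 8; y[2] = 5×3 + 5×1 = 20; y[3] = 5×3 = 15 → [1, 8, 20, 15]. Given [1, 8, 20, 15] matches, so answer: Yes

Yes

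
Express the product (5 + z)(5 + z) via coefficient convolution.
Ascending coefficients: a = [5, 1], b = [5, 1]. c[0] = 5×5 = 25; c[1] = 5×1 + 1×5 = 10; c[2] = 1×1 = 1. Result coefficients: [25, 10, 1] → 25 + 10z + z^2

25 + 10z + z^2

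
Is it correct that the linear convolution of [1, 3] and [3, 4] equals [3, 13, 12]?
Recompute linear convolution of [1, 3] and [3, 4]: y[0] = 1×3 = 3; y[1] = 1×4 + 3×3 = 13; y[2] = 3×4 = 12 → [3, 13, 12]. Given [3, 13, 12] matches, so answer: Yes

Yes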